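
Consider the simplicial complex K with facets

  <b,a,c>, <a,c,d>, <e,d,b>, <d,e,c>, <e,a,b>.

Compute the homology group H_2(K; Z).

H_2 ≅ 0.

Order the vertices as a < b < c < d < e. Listing each simplex with vertices in this order, K has dimension 2 with simplices:

  0-simplices (5): a, b, c, d, e
  1-simplices (10): ab, ac, ad, ae, bc, bd, be, cd, ce, de
  2-simplices (5): abc, abe, acd, bde, cde

giving chain groups C_0 ≅ Z^5, C_1 ≅ Z^10, C_2 ≅ Z^5.

∂_1: C_1 → C_0 sends each edge [p,q] (with p < q) to q − p. For instance
  ∂cd = d − c.
This gives a 5×10 integer matrix of rank 4; reducing to Smith normal form yields diagonal entries (1,1,1,1).

The boundary map ∂_2: C_2 → C_1 acts by ∂[p,q,r] = [q,r] − [p,r] + [p,q]. For instance
  ∂cde = de − ce + cd,
  ∂abe = be − ae + ab.
This gives a 10×5 integer matrix of rank 5; reducing to Smith normal form yields diagonal entries (1,1,1,1,1).

Computing H_k = (kernel of ∂_k) / (image of ∂_{k+1}):

  H_2: rank ker ∂_2 − rank ∂_3 = (5 − 5) − 0 = 0, and there is no ∂_3, so H_2 = 0.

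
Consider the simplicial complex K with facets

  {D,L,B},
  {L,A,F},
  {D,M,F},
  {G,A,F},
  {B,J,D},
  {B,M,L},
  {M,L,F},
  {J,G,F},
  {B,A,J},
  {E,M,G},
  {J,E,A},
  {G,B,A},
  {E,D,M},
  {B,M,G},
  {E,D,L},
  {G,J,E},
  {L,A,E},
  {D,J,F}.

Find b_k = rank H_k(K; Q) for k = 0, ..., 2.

b_0 = 1, b_1 = 1, b_2 = 0.

K has 9 vertices, 27 edges, 18 triangles.
rank ∂_0 = 0, rank ∂_1 = 8 ⇒ b_0 = 9 − 0 − 8 = 1; all invariant factors of ∂_1 are 1 so no torsion. So H_0 ≅ Z.
rank ∂_1 = 8, rank ∂_2 = 18 ⇒ b_1 = 27 − 8 − 18 = 1; ∂_2 has invariant factor(s) [2] giving torsion. So H_1 ≅ Z ⊕ Z/2.
rank ∂_2 = 18, rank ∂_3 = 0 ⇒ b_2 = 18 − 18 − 0 = 0. So H_2 ≅ 0.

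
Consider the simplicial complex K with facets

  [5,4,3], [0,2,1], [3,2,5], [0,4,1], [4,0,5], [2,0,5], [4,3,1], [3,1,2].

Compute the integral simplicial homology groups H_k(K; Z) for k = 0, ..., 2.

H_0 ≅ Z,  H_1 = 0,  H_2 ≅ Z.

We work with the vertex ordering 0 < 1 < 2 < 3 < 4 < 5. The simplices of K, each written with vertices in increasing order, are:

  0-simplices (6): [0], [1], [2], [3], [4], [5]
  1-simplices (12): [0,1], [0,2], [0,4], [0,5], [1,2], [1,3], [1,4], [2,3], [2,5], [3,4], [3,5], [4,5]
  2-simplices (8): [0,1,2], [0,1,4], [0,2,5], [0,4,5], [1,2,3], [1,3,4], [2,3,5], [3,4,5]

giving chain groups C_0 ≅ Z^6, C_1 ≅ Z^12, C_2 ≅ Z^8.

Boundary ∂_1: C_1 → C_0 sends each edge [p,q] (with p < q) to q − p. For instance
  ∂[2,5] = [5] − [2].
As a 6×12 matrix over Z this has rank 5, with invariant factors (1,1,1,1,1).

The boundary map ∂_2: C_2 → C_1 acts by ∂[p,q,r] = [q,r] − [p,r] + [p,q]. For instance
  ∂[0,4,5] = [4,5] − [0,5] + [0,4],
  ∂[2,3,5] = [3,5] − [2,5] + [2,3].
As a 12×8 matrix over Z this has rank 7, with invariant factors (1,1,1,1,1,1,1).

Computing H_k = (kernel of ∂_k) / (image of ∂_{k+1}):

  H_0: rank C_0 − rank ∂_1 = 6 − 5 = 1, and the invariant factors of ∂_1 are all 1, so H_0 = Z.
  H_1: rank ker ∂_1 − rank ∂_2 = (12 − 5) − 7 = 0, and the invariant factors of ∂_2 are all 1, so H_1 = 0.
  H_2: rank ker ∂_2 − rank ∂_3 = (8 − 7) − 0 = 1, and there is no ∂_3, so H_2 = Z.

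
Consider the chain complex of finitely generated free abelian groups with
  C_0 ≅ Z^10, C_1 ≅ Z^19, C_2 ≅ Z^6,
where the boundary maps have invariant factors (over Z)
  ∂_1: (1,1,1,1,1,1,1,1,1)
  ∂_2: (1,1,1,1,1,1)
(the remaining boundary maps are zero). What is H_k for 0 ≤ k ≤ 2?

H_0 = Z,  H_1 = Z^4,  H_2 = 0.

H_0: b_0 = 10 − 0 − 9 = 1; torsion from ∂_1 factors > 1: none. So H_0 = Z.
H_1: b_1 = 19 − 9 − 6 = 4; torsion from ∂_2 factors > 1: none. So H_1 = Z^4.
H_2: b_2 = 6 − 6 − 0 = 0; torsion from ∂_3 factors > 1: none. So H_2 = 0.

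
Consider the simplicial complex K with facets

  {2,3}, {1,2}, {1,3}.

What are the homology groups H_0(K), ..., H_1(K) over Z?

Fix the vertex order 1 < 2 < 3 and write every simplex with vertices in increasing order. Then dim K = 1 and the simplices of K are:

  0-simplices (3): [1], [2], [3]
  1-simplices (3): [1,2], [1,3], [2,3]

so the chain groups are C_0 ≅ Z^3, C_1 ≅ Z^3.

Boundary ∂_1: C_1 → C_0 maps an edge to its endpoints' difference, ∂[p,q] = q − p. For instance
  ∂[2,3] = [3] − [2].
This gives a 3×3 integer matrix of rank 2; reducing to Smith normal form yields diagonal entries (1,1).

Now H_k = ker ∂_k / im ∂_{k+1}, so:

  H_0: rank C_0 − rank ∂_1 = 3 − 2 = 1, and the invariant factors of ∂_1 are all 1, so H_0 ≅ Z.
  H_1: rank ker ∂_1 − rank ∂_2 = (3 − 2) − 0 = 1, and there is no ∂_2, so H_1 ≅ Z.

H_0 ≅ Z,  H_1 ≅ Z.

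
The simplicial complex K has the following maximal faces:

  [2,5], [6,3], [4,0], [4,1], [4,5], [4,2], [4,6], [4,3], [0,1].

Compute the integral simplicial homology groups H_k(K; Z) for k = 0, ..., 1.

H_0 ≅ Z,  H_1 ≅ Z^3.

K has 7 vertices, 9 edges.
rank ∂_0 = 0, rank ∂_1 = 6 ⇒ b_0 = 7 − 0 − 6 = 1; all invariant factors of ∂_1 are 1 so no torsion. So H_0 = Z.
rank ∂_1 = 6, rank ∂_2 = 0 ⇒ b_1 = 9 − 6 − 0 = 3. So H_1 = Z^3.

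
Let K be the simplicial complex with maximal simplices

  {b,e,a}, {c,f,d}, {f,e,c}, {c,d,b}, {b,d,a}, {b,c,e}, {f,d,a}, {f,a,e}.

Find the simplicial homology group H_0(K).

We work with the vertex ordering a < b < c < d < e < f. The simplices of K, each written with vertices in increasing order, are:

  0-simplices (6): a, b, c, d, e, f
  1-simplices (12): ab, ad, ae, af, bc, bd, be, cd, ce, cf, df, ef
  2-simplices (8): abd, abe, adf, aef, bcd, bce, cdf, cef

Hence C_0 ≅ Z^6, C_1 ≅ Z^12, C_2 ≅ Z^8.

∂_1: C_1 → C_0 maps an edge to its endpoints' difference, ∂[p,q] = q − p.
The 6×12 boundary matrix has rank 5 and Smith normal form diag(1,1,1,1,1).

∂_2: C_2 → C_1 acts by ∂[p,q,r] = [q,r] − [p,r] + [p,q]. For instance
  ∂abe = be − ae + ab,
  ∂bcd = cd − bd + bc.
The 12×8 boundary matrix has rank 7 and Smith normal form diag(1,1,1,1,1,1,1).

Now H_k = ker ∂_k / im ∂_{k+1}, so:

  H_0: rank C_0 − rank ∂_1 = 6 − 5 = 1, and the invariant factors of ∂_1 are all 1, so H_0 = Z.

(K is a triangulation of the 2-sphere S^2.)

H_0 = Z.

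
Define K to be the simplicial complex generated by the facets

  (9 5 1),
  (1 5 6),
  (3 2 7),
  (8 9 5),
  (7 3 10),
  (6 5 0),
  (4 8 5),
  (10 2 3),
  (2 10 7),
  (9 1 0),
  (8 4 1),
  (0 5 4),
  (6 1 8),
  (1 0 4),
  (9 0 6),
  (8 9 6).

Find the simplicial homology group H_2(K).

K has 11 vertices, 24 edges, 16 triangles.
rank ∂_2 = 15, rank ∂_3 = 0 ⇒ b_2 = 16 − 15 − 0 = 1. So H_2 ≅ Z.

H_2 = Z.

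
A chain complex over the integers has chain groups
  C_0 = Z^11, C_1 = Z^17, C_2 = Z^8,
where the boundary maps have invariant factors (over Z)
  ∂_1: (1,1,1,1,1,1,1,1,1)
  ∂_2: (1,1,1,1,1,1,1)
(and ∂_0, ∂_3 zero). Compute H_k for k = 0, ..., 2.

H_0 ≅ Z^2,  H_1 ≅ Z,  H_2 ≅ Z.

H_0: b_0 = 11 − 0 − 9 = 2; torsion from ∂_1 factors > 1: none. So H_0 ≅ Z^2.
H_1: b_1 = 17 − 9 − 7 = 1; torsion from ∂_2 factors > 1: none. So H_1 ≅ Z.
H_2: b_2 = 8 − 7 − 0 = 1; torsion from ∂_3 factors > 1: none. So H_2 ≅ Z.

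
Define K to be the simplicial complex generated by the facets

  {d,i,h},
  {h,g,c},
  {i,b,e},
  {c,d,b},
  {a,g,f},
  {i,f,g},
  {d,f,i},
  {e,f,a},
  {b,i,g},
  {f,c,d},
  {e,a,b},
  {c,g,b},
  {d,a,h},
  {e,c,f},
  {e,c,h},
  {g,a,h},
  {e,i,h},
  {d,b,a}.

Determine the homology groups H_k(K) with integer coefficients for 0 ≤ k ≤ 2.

We work with the vertex ordering a < b < c < d < e < f < g < h < i. The simplices of K, each written with vertices in increasing order, are:

  0-simplices (9): a, b, c, d, e, f, g, h, i
  1-simplices (27): ab, ad, ae, af, ag, ah, bc, bd, be, bg, bi, cd, ce, cf, cg, ch, df, dh, di, ef, eh, ei, fg, fi, gh, gi, hi
  2-simplices (18): abd, abe, adh, aef, afg, agh, bcd, bcg, bei, bgi, cdf, cef, ceh, cgh, dfi, dhi, ehi, fgi

so the chain groups are C_0 ≅ Z^9, C_1 ≅ Z^27, C_2 ≅ Z^18.

The boundary map ∂_1: C_1 → C_0 is given by ∂[p,q] = [q] − [p].
As a 9×27 matrix over Z this has rank 8, with invariant factors (1,1,1,1,1,1,1,1).

Boundary ∂_2: C_2 → C_1 maps a triangle to the signed sum of its edges. For instance
  ∂afg = fg − ag + af,
  ∂abd = bd − ad + ab.
This gives a 27×18 integer matrix of rank 17; reducing to Smith normal form yields diagonal entries (1,1,1,1,1,1,1,1,1,1,1,1,1,1,1,1,1).

Reading off H_k = ker ∂_k / im ∂_{k+1}:

  H_0: rank C_0 − rank ∂_1 = 9 − 8 = 1, and the invariant factors of ∂_1 are all 1, so H_0 ≅ Z.
  H_1: rank ker ∂_1 − rank ∂_2 = (27 − 8) − 17 = 2, and the invariant factors of ∂_2 are all 1, so H_1 ≅ Z^2.
  H_2: rank ker ∂_2 − rank ∂_3 = (18 − 17) − 0 = 1, and there is no ∂_3, so H_2 ≅ Z.

(K is a triangulation of the torus T^2.)

H_0 = Z,  H_1 = Z^2,  H_2 = Z.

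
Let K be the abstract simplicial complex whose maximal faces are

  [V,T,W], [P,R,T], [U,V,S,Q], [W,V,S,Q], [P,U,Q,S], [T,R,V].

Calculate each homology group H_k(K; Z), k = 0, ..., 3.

Order the vertices as P < Q < R < S < T < U < V < W. Listing each simplex with vertices in this order, K has dimension 3 with simplices:

  0-simplices (8): P, Q, R, S, T, U, V, W
  1-simplices (18): PQ, PR, PS, PT, PU, QS, QU, QV, QW, RT, RV, SU, SV, SW, TV, TW, UV, VW
  2-simplices (13): PQS, PQU, PRT, PSU, QSU, QSV, QSW, QUV, QVW, RTV, SUV, SVW, TVW
  3-simplices (3): PQSU, QSUV, QSVW

Hence C_0 ≅ Z^8, C_1 ≅ Z^18, C_2 ≅ Z^13, C_3 ≅ Z^3.

Boundary ∂_1: C_1 → C_0 maps an edge to its endpoints' difference, ∂[p,q] = q − p.
This gives a 8×18 integer matrix of rank 7; reducing to Smith normal form yields diagonal entries (1,1,1,1,1,1,1).

∂_2: C_2 → C_1 sends each 2-simplex [p,q,r] to [q,r] − [p,r] + [p,q]. For instance
  ∂PQS = QS − PS + PQ,
  ∂QUV = UV − QV + QU.
As a 18×13 matrix over Z this has rank 10, with invariant factors (1,1,1,1,1,1,1,1,1,1).

The boundary map ∂_3: C_3 → C_2 sends each 3-simplex σ to the alternating sum Σ_i (−1)^i (σ with its i-th vertex removed). For instance
  ∂QSUV = SUV − QUV + QSV − QSU,
  ∂PQSU = QSU − PSU + PQU − PQS.
The 13×3 boundary matrix has rank 3 and Smith normal form diag(1,1,1).

Reading off H_k = ker ∂_k / im ∂_{k+1}:

  H_0: rank C_0 − rank ∂_1 = 8 − 7 = 1, and the invariant factors of ∂_1 are all 1, so H_0 ≅ Z.
  H_1: rank ker ∂_1 − rank ∂_2 = (18 − 7) − 10 = 1, and the invariant factors of ∂_2 are all 1, so H_1 ≅ Z.
  H_2: rank ker ∂_2 − rank ∂_3 = (13 − 10) − 3 = 0, and the invariant factors of ∂_3 are all 1, so H_2 ≅ 0.
  H_3: rank ker ∂_3 − rank ∂_4 = (3 − 3) − 0 = 0, and there is no ∂_4, so H_3 ≅ 0.

H_0 = Z,  H_1 = Z,  H_2 = 0,  H_3 = 0.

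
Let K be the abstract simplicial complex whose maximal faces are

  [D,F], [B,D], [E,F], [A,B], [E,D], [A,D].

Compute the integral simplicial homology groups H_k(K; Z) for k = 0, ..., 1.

K has 5 vertices, 6 edges.
rank ∂_0 = 0, rank ∂_1 = 4 ⇒ b_0 = 5 − 0 − 4 = 1; all invariant factors of ∂_1 are 1 so no torsion. So H_0 ≅ Z.
rank ∂_1 = 4, rank ∂_2 = 0 ⇒ b_1 = 6 − 4 − 0 = 2. So H_1 ≅ Z^2.

H_0 = Z,  H_1 = Z^2.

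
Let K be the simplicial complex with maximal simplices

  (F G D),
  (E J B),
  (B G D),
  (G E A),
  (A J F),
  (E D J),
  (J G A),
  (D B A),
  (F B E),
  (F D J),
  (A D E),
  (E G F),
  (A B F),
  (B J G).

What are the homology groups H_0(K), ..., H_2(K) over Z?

Fix the vertex order A < B < D < E < F < G < J and write every simplex with vertices in increasing order. Then dim K = 2 and the simplices of K are:

  0-simplices (7): A, B, D, E, F, G, J
  1-simplices (21): AB, AD, AE, AF, AG, AJ, BD, BE, BF, BG, BJ, DE, DF, DG, DJ, EF, EG, EJ, FG, FJ, GJ
  2-simplices (14): ABD, ABF, ADE, AEG, AFJ, AGJ, BDG, BEF, BEJ, BGJ, DEJ, DFG, DFJ, EFG

giving chain groups C_0 ≅ Z^7, C_1 ≅ Z^21, C_2 ≅ Z^14.

∂_1: C_1 → C_0 sends each edge [p,q] (with p < q) to q − p. For instance
  ∂AG = G − A.
As a 7×21 matrix over Z this has rank 6, with invariant factors (1,1,1,1,1,1).

The boundary map ∂_2: C_2 → C_1 acts by ∂[p,q,r] = [q,r] − [p,r] + [p,q]. For instance
  ∂ABF = BF − AF + AB,
  ∂ABD = BD − AD + AB.
As a 21×14 matrix over Z this has rank 13, with invariant factors (1,1,1,1,1,1,1,1,1,1,1,1,1).

From H_k ≅ ker(∂_k) / im(∂_{k+1}) we obtain:

  H_0: rank C_0 − rank ∂_1 = 7 − 6 = 1, and the invariant factors of ∂_1 are all 1, so H_0 ≅ Z.
  H_1: rank ker ∂_1 − rank ∂_2 = (21 − 6) − 13 = 2, and the invariant factors of ∂_2 are all 1, so H_1 ≅ Z^2.
  H_2: rank ker ∂_2 − rank ∂_3 = (14 − 13) − 0 = 1, and there is no ∂_3, so H_2 ≅ Z.

H_0 = Z,  H_1 = Z^2,  H_2 = Z.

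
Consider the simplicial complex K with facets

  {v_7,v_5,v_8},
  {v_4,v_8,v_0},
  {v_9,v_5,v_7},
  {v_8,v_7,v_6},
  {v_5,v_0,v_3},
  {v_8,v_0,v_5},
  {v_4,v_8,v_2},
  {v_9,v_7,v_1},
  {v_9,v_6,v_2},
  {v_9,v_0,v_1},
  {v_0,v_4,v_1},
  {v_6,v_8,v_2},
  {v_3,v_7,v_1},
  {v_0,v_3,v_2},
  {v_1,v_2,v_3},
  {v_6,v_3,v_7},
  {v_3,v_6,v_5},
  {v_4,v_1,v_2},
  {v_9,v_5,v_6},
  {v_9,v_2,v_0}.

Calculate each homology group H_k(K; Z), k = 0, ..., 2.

H_0 = Z,  H_1 = Z × Z/2,  H_2 = 0.

Take the total order v_0 < v_1 < v_2 < v_3 < v_4 < v_5 < v_6 < v_7 < v_8 < v_9 on the vertex set. Then K (dimension 2) consists of the simplices:

  0-simplices (10): [v_0], [v_1], [v_2], [v_3], [v_4], [v_5], [v_6], [v_7], [v_8], [v_9]
  1-simplices (30): (30 of them)
  2-simplices (20): (20 of them)

Hence C_0 ≅ Z^10, C_1 ≅ Z^30, C_2 ≅ Z^20.

Boundary ∂_1: C_1 → C_0 is given by ∂[p,q] = [q] − [p]. For instance
  ∂[v_7,v_9] = [v_9] − [v_7].
This gives a 10×30 integer matrix of rank 9; reducing to Smith normal form yields diagonal entries (1,1,1,1,1,1,1,1,1).

∂_2: C_2 → C_1 sends each 2-simplex [p,q,r] to [q,r] − [p,r] + [p,q]. For instance
  ∂[v_1,v_3,v_7] = [v_3,v_7] − [v_1,v_7] + [v_1,v_3],
  ∂[v_2,v_4,v_8] = [v_4,v_8] − [v_2,v_8] + [v_2,v_4].
As a 30×20 matrix over Z this has rank 20, with invariant factors (1,1,1,1,1,1,1,1,1,1,1,1,1,1,1,1,1,1,1,2).

Computing H_k = (kernel of ∂_k) / (image of ∂_{k+1}):

  H_0: rank C_0 − rank ∂_1 = 10 − 9 = 1, and the invariant factors of ∂_1 are all 1, so H_0 ≅ Z.
  H_1: rank ker ∂_1 − rank ∂_2 = (30 − 9) − 20 = 1, and ∂_2 has invariant factor 2 > 1, so H_1 ≅ Z × Z/2.
  H_2: rank ker ∂_2 − rank ∂_3 = (20 − 20) − 0 = 0, and there is no ∂_3, so H_2 ≅ 0.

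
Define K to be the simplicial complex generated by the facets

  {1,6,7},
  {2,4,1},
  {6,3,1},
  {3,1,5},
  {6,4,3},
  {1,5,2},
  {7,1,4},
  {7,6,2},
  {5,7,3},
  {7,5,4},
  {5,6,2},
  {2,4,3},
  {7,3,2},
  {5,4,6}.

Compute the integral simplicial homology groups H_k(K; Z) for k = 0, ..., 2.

Fix the vertex order 1 < 2 < 3 < 4 < 5 < 6 < 7 and write every simplex with vertices in increasing order. Then dim K = 2 and the simplices of K are:

  0-simplices (7): [1], [2], [3], [4], [5], [6], [7]
  1-simplices (21): [1,2], [1,3], [1,4], [1,5], [1,6], [1,7], [2,3], [2,4], [2,5], [2,6], [2,7], [3,4], [3,5], [3,6], [3,7], [4,5], [4,6], [4,7], [5,6], [5,7], [6,7]
  2-simplices (14): [1,2,4], [1,2,5], [1,3,5], [1,3,6], [1,4,7], [1,6,7], [2,3,4], [2,3,7], [2,5,6], [2,6,7], [3,4,6], [3,5,7], [4,5,6], [4,5,7]

Hence C_0 ≅ Z^7, C_1 ≅ Z^21, C_2 ≅ Z^14.

∂_1: C_1 → C_0 maps an edge to its endpoints' difference, ∂[p,q] = q − p.
The 7×21 boundary matrix has rank 6 and Smith normal form diag(1,1,1,1,1,1).

∂_2: C_2 → C_1 acts by ∂[p,q,r] = [q,r] − [p,r] + [p,q]. For instance
  ∂[1,6,7] = [6,7] − [1,7] + [1,6],
  ∂[2,3,4] = [3,4] − [2,4] + [2,3].
This gives a 21×14 integer matrix of rank 13; reducing to Smith normal form yields diagonal entries (1,1,1,1,1,1,1,1,1,1,1,1,1).

Now H_k = ker ∂_k / im ∂_{k+1}, so:

  H_0: rank C_0 − rank ∂_1 = 7 − 6 = 1, and the invariant factors of ∂_1 are all 1, so H_0 = Z.
  H_1: rank ker ∂_1 − rank ∂_2 = (21 − 6) − 13 = 2, and the invariant factors of ∂_2 are all 1, so H_1 = Z^2.
  H_2: rank ker ∂_2 − rank ∂_3 = (14 − 13) − 0 = 1, and there is no ∂_3, so H_2 = Z.

H_0 ≅ Z,  H_1 ≅ Z^2,  H_2 ≅ Z.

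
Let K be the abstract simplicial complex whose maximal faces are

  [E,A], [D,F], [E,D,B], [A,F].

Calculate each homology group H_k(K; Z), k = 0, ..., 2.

H_0 ≅ Z,  H_1 ≅ Z,  H_2 = 0.

Order the vertices as A < B < D < E < F. Listing each simplex with vertices in this order, K has dimension 2 with simplices:

  0-simplices (5): A, B, D, E, F
  1-simplices (6): AE, AF, BD, BE, DE, DF
  2-simplices (1): BDE

so the chain groups are C_0 ≅ Z^5, C_1 ≅ Z^6, C_2 ≅ Z^1.

∂_1: C_1 → C_0 maps an edge to its endpoints' difference, ∂[p,q] = q − p.
This gives a 5×6 integer matrix of rank 4; reducing to Smith normal form yields diagonal entries (1,1,1,1).

The boundary map ∂_2: C_2 → C_1 maps a triangle to the signed sum of its edges. For instance
  ∂BDE = DE − BE + BD.
The resulting 6×1 matrix has rank 1, and its Smith normal form has invariant factors (1).

From H_k ≅ ker(∂_k) / im(∂_{k+1}) we obtain:

  H_0: rank C_0 − rank ∂_1 = 5 − 4 = 1, and the invariant factors of ∂_1 are all 1, so H_0 = Z.
  H_1: rank ker ∂_1 − rank ∂_2 = (6 − 4) − 1 = 1, and the invariant factors of ∂_2 are all 1, so H_1 = Z.
  H_2: rank ker ∂_2 − rank ∂_3 = (1 − 1) − 0 = 0, and there is no ∂_3, so H_2 = 0.

As a check, the Euler characteristic is 5 − 6 + 1 = 0, which agrees with 1 − 1 + 0 = 0.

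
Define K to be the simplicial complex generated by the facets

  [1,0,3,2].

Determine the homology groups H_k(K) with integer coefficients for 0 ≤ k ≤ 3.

H_0 = Z,  H_1 = 0,  H_2 = 0,  H_3 = 0.

We work with the vertex ordering 0 < 1 < 2 < 3. The simplices of K, each written with vertices in increasing order, are:

  0-simplices (4): [0], [1], [2], [3]
  1-simplices (6): [0,1], [0,2], [0,3], [1,2], [1,3], [2,3]
  2-simplices (4): [0,1,2], [0,1,3], [0,2,3], [1,2,3]
  3-simplices (1): [0,1,2,3]

giving chain groups C_0 ≅ Z^4, C_1 ≅ Z^6, C_2 ≅ Z^4, C_3 ≅ Z^1.

Boundary ∂_1: C_1 → C_0 is given by ∂[p,q] = [q] − [p]. For instance
  ∂[0,2] = [2] − [0].
This gives a 4×6 integer matrix of rank 3; reducing to Smith normal form yields diagonal entries (1,1,1).

Boundary ∂_2: C_2 → C_1 maps a triangle to the signed sum of its edges. For instance
  ∂[1,2,3] = [2,3] − [1,3] + [1,2],
  ∂[0,1,2] = [1,2] − [0,2] + [0,1].
The 6×4 boundary matrix has rank 3 and Smith normal form diag(1,1,1).

Boundary ∂_3: C_3 → C_2 sends each 3-simplex σ to the alternating sum Σ_i (−1)^i (σ with its i-th vertex removed). For instance
  ∂[0,1,2,3] = [1,2,3] − [0,2,3] + [0,1,3] − [0,1,2].
The resulting 4×1 matrix has rank 1, and its Smith normal form has invariant factors (1).

Reading off H_k = ker ∂_k / im ∂_{k+1}:

  H_0: rank C_0 − rank ∂_1 = 4 − 3 = 1, and the invariant factors of ∂_1 are all 1, so H_0 ≅ Z.
  H_1: rank ker ∂_1 − rank ∂_2 = (6 − 3) − 3 = 0, and the invariant factors of ∂_2 are all 1, so H_1 ≅ 0.
  H_2: rank ker ∂_2 − rank ∂_3 = (4 − 3) − 1 = 0, and the invariant factors of ∂_3 are all 1, so H_2 ≅ 0.
  H_3: rank ker ∂_3 − rank ∂_4 = (1 − 1) − 0 = 0, and there is no ∂_4, so H_3 ≅ 0.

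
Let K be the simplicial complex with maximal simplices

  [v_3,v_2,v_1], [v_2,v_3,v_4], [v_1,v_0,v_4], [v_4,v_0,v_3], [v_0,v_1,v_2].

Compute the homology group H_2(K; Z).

Order the vertices as v_0 < v_1 < v_2 < v_3 < v_4. Listing each simplex with vertices in this order, K has dimension 2 with simplices:

  0-simplices (5): [v_0], [v_1], [v_2], [v_3], [v_4]
  1-simplices (10): [v_0,v_1], [v_0,v_2], [v_0,v_3], [v_0,v_4], [v_1,v_2], [v_1,v_3], [v_1,v_4], [v_2,v_3], [v_2,v_4], [v_3,v_4]
  2-simplices (5): [v_0,v_1,v_2], [v_0,v_1,v_4], [v_0,v_3,v_4], [v_1,v_2,v_3], [v_2,v_3,v_4]

so the chain groups are C_0 ≅ Z^5, C_1 ≅ Z^10, C_2 ≅ Z^5.

The boundary map ∂_1: C_1 → C_0 maps an edge to its endpoints' difference, ∂[p,q] = q − p.
This gives a 5×10 integer matrix of rank 4; reducing to Smith normal form yields diagonal entries (1,1,1,1).

Boundary ∂_2: C_2 → C_1 acts by ∂[p,q,r] = [q,r] − [p,r] + [p,q]. For instance
  ∂[v_0,v_1,v_4] = [v_1,v_4] − [v_0,v_4] + [v_0,v_1],
  ∂[v_1,v_2,v_3] = [v_2,v_3] − [v_1,v_3] + [v_1,v_2].
The resulting 10×5 matrix has rank 5, and its Smith normal form has invariant factors (1,1,1,1,1).

Now H_k = ker ∂_k / im ∂_{k+1}, so:

  H_2: rank ker ∂_2 − rank ∂_3 = (5 − 5) − 0 = 0, and there is no ∂_3, so H_2 ≅ 0.

(K is a triangulation of the Möbius band.)

H_2 ≅ 0.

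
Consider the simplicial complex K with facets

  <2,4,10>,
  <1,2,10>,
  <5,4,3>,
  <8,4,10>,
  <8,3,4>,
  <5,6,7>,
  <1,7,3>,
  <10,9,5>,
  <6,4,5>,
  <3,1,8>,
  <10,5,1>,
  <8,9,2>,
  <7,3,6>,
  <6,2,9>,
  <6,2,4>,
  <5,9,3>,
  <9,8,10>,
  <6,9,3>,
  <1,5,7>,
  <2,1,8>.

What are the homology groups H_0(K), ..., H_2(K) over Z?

Order the vertices as 1 < 2 < 3 < 4 < 5 < 6 < 7 < 8 < 9 < 10. Listing each simplex with vertices in this order, K has dimension 2 with simplices:

  0-simplices (10): [1], [2], [3], [4], [5], [6], [7], [8], [9], [10]
  1-simplices (30): (30 of them)
  2-simplices (20): (20 of them)

Hence C_0 ≅ Z^10, C_1 ≅ Z^30, C_2 ≅ Z^20.

Boundary ∂_1: C_1 → C_0 sends each edge [p,q] (with p < q) to q − p.
This gives a 10×30 integer matrix of rank 9; reducing to Smith normal form yields diagonal entries (1,1,1,1,1,1,1,1,1).

Boundary ∂_2: C_2 → C_1 maps a triangle to the signed sum of its edges. For instance
  ∂[1,3,7] = [3,7] − [1,7] + [1,3],
  ∂[1,5,10] = [5,10] − [1,10] + [1,5].
The resulting 30×20 matrix has rank 20, and its Smith normal form has invariant factors (1,1,1,1,1,1,1,1,1,1,1,1,1,1,1,1,1,1,1,2).

Computing H_k = (kernel of ∂_k) / (image of ∂_{k+1}):

  H_0: rank C_0 − rank ∂_1 = 10 − 9 = 1, and the invariant factors of ∂_1 are all 1, so H_0 = Z.
  H_1: rank ker ∂_1 − rank ∂_2 = (30 − 9) − 20 = 1, and ∂_2 has invariant factor 2 > 1, so H_1 = Z × Z/2.
  H_2: rank ker ∂_2 − rank ∂_3 = (20 − 20) − 0 = 0, and there is no ∂_3, so H_2 = 0.

As a check, the Euler characteristic is 10 − 30 + 20 = 0, which agrees with 1 − 1 + 0 = 0.

H_0 ≅ Z,  H_1 ≅ Z × Z/2,  H_2 = 0.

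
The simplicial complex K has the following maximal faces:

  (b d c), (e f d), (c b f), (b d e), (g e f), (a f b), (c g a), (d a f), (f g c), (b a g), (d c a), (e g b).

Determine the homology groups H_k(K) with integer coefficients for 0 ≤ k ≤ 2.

H_0 = Z,  H_1 = Z/2,  H_2 = 0.

Take the total order a < b < c < d < e < f < g on the vertex set. Then K (dimension 2) consists of the simplices:

  0-simplices (7): a, b, c, d, e, f, g
  1-simplices (18): ab, ac, ad, af, ag, bc, bd, be, bf, bg, cd, cf, cg, de, df, ef, eg, fg
  2-simplices (12): abf, abg, acd, acg, adf, bcd, bcf, bde, beg, cfg, def, efg

Hence C_0 ≅ Z^7, C_1 ≅ Z^18, C_2 ≅ Z^12.

∂_1: C_1 → C_0 sends each edge [p,q] (with p < q) to q − p.
This gives a 7×18 integer matrix of rank 6; reducing to Smith normal form yields diagonal entries (1,1,1,1,1,1).

∂_2: C_2 → C_1 maps a triangle to the signed sum of its edges. For instance
  ∂bde = de − be + bd,
  ∂beg = eg − bg + be.
The 18×12 boundary matrix has rank 12 and Smith normal form diag(1,1,1,1,1,1,1,1,1,1,1,2).

Computing H_k = (kernel of ∂_k) / (image of ∂_{k+1}):

  H_0: rank C_0 − rank ∂_1 = 7 − 6 = 1, and the invariant factors of ∂_1 are all 1, so H_0 ≅ Z.
  H_1: rank ker ∂_1 − rank ∂_2 = (18 − 6) − 12 = 0, and ∂_2 has invariant factor 2 > 1, so H_1 ≅ Z/2.
  H_2: rank ker ∂_2 − rank ∂_3 = (12 − 12) − 0 = 0, and there is no ∂_3, so H_2 ≅ 0.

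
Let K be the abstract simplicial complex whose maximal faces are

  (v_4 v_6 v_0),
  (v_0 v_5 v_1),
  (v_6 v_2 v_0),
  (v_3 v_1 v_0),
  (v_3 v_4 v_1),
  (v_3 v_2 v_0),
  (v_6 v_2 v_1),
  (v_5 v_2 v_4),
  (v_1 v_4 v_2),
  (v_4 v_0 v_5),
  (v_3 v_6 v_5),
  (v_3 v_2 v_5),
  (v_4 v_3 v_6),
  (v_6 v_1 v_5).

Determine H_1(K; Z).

Fix the vertex order v_0 < v_1 < v_2 < v_3 < v_4 < v_5 < v_6 and write every simplex with vertices in increasing order. Then dim K = 2 and the simplices of K are:

  0-simplices (7): [v_0], [v_1], [v_2], [v_3], [v_4], [v_5], [v_6]
  1-simplices (21): (21 of them)
  2-simplices (14): (14 of them)

giving chain groups C_0 ≅ Z^7, C_1 ≅ Z^21, C_2 ≅ Z^14.

∂_1: C_1 → C_0 sends each edge [p,q] (with p < q) to q − p. For instance
  ∂[v_1,v_6] = [v_6] − [v_1].
The 7×21 boundary matrix has rank 6 and Smith normal form diag(1,1,1,1,1,1).

Boundary ∂_2: C_2 → C_1 maps a triangle to the signed sum of its edges. For instance
  ∂[v_1,v_5,v_6] = [v_5,v_6] − [v_1,v_6] + [v_1,v_5],
  ∂[v_0,v_1,v_5] = [v_1,v_5] − [v_0,v_5] + [v_0,v_1].
The 21×14 boundary matrix has rank 13 and Smith normal form diag(1,1,1,1,1,1,1,1,1,1,1,1,1).

From H_k ≅ ker(∂_k) / im(∂_{k+1}) we obtain:

  H_1: rank ker ∂_1 − rank ∂_2 = (21 − 6) − 13 = 2, and the invariant factors of ∂_2 are all 1, so H_1 = Z^2.

H_1 ≅ Z^2.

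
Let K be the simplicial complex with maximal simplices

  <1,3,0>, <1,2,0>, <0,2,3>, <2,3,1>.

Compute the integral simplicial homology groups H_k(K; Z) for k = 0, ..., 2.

Fix the vertex order 0 < 1 < 2 < 3 and write every simplex with vertices in increasing order. Then dim K = 2 and the simplices of K are:

  0-simplices (4): [0], [1], [2], [3]
  1-simplices (6): [0,1], [0,2], [0,3], [1,2], [1,3], [2,3]
  2-simplices (4): [0,1,2], [0,1,3], [0,2,3], [1,2,3]

Hence C_0 ≅ Z^4, C_1 ≅ Z^6, C_2 ≅ Z^4.

The boundary map ∂_1: C_1 → C_0 sends each edge [p,q] (with p < q) to q − p. For instance
  ∂[1,3] = [3] − [1].
This gives a 4×6 integer matrix of rank 3; reducing to Smith normal form yields diagonal entries (1,1,1).

∂_2: C_2 → C_1 sends each 2-simplex [p,q,r] to [q,r] − [p,r] + [p,q]. For instance
  ∂[0,1,3] = [1,3] − [0,3] + [0,1],
  ∂[0,2,3] = [2,3] − [0,3] + [0,2].
As a 6×4 matrix over Z this has rank 3, with invariant factors (1,1,1).

Reading off H_k = ker ∂_k / im ∂_{k+1}:

  H_0: rank C_0 − rank ∂_1 = 4 − 3 = 1, and the invariant factors of ∂_1 are all 1, so H_0 = Z.
  H_1: rank ker ∂_1 − rank ∂_2 = (6 − 3) − 3 = 0, and the invariant factors of ∂_2 are all 1, so H_1 = 0.
  H_2: rank ker ∂_2 − rank ∂_3 = (4 − 3) − 0 = 1, and there is no ∂_3, so H_2 = Z.

As a check, the Euler characteristic is 4 − 6 + 4 = 2, which agrees with 1 − 0 + 1 = 2.

H_0 ≅ Z,  H_1 = 0,  H_2 ≅ Z.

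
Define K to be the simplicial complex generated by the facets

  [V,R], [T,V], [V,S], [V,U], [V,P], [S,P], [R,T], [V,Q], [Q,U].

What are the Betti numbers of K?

b_0 = 1, b_1 = 3.

We work with the vertex ordering P < Q < R < S < T < U < V. The simplices of K, each written with vertices in increasing order, are:

  0-simplices (7): P, Q, R, S, T, U, V
  1-simplices (9): PS, PV, QU, QV, RT, RV, SV, TV, UV

so the chain groups are C_0 ≅ Z^7, C_1 ≅ Z^9.

Boundary ∂_1: C_1 → C_0 maps an edge to its endpoints' difference, ∂[p,q] = q − p. For instance
  ∂UV = V − U.
This gives a 7×9 integer matrix of rank 6; reducing to Smith normal form yields diagonal entries (1,1,1,1,1,1).

Now H_k = ker ∂_k / im ∂_{k+1}, so:

  H_0: rank C_0 − rank ∂_1 = 7 − 6 = 1, and the invariant factors of ∂_1 are all 1, so H_0 = Z.
  H_1: rank ker ∂_1 − rank ∂_2 = (9 − 6) − 0 = 3, and there is no ∂_2, so H_1 = Z^3.

(K is a triangulation of a wedge of 3 circles.)

Hence the Betti numbers are b_0 = 1, b_1 = 3.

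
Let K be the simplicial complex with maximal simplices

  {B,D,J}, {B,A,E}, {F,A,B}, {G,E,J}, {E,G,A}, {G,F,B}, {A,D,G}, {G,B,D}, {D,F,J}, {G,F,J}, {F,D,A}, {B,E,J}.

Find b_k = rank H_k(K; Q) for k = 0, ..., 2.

We work with the vertex ordering A < B < D < E < F < G < J. The simplices of K, each written with vertices in increasing order, are:

  0-simplices (7): A, B, D, E, F, G, J
  1-simplices (18): AB, AD, AE, AF, AG, BD, BE, BF, BG, BJ, DF, DG, DJ, EG, EJ, FG, FJ, GJ
  2-simplices (12): ABE, ABF, ADF, ADG, AEG, BDG, BDJ, BEJ, BFG, DFJ, EGJ, FGJ

giving chain groups C_0 ≅ Z^7, C_1 ≅ Z^18, C_2 ≅ Z^12.

The boundary map ∂_1: C_1 → C_0 is given by ∂[p,q] = [q] − [p].
The resulting 7×18 matrix has rank 6, and its Smith normal form has invariant factors (1,1,1,1,1,1).

Boundary ∂_2: C_2 → C_1 sends each 2-simplex [p,q,r] to [q,r] − [p,r] + [p,q]. For instance
  ∂ADG = DG − AG + AD,
  ∂AEG = EG − AG + AE.
As a 18×12 matrix over Z this has rank 12, with invariant factors (1,1,1,1,1,1,1,1,1,1,1,2).

From H_k ≅ ker(∂_k) / im(∂_{k+1}) we obtain:

  H_0: rank C_0 − rank ∂_1 = 7 − 6 = 1, and the invariant factors of ∂_1 are all 1, so H_0 ≅ Z.
  H_1: rank ker ∂_1 − rank ∂_2 = (18 − 6) − 12 = 0, and ∂_2 has invariant factor 2 > 1, so H_1 ≅ Z/2Z.
  H_2: rank ker ∂_2 − rank ∂_3 = (12 − 12) − 0 = 0, and there is no ∂_3, so H_2 ≅ 0.

As a check, the Euler characteristic is 7 − 18 + 12 = 1, which agrees with 1 − 0 + 0 = 1.
(K is a triangulation of the real projective plane RP^2.)

Hence the Betti numbers are b_0 = 1, b_1 = 0, b_2 = 0.

b_0 = 1, b_1 = 0, b_2 = 0.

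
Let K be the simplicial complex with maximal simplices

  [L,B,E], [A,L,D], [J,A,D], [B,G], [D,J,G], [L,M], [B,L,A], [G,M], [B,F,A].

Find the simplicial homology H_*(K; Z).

Take the total order A < B < D < E < F < G < J < L < M on the vertex set. Then K (dimension 2) consists of the simplices:

  0-simplices (9): A, B, D, E, F, G, J, L, M
  1-simplices (16): AB, AD, AF, AJ, AL, BE, BF, BG, BL, DG, DJ, DL, EL, GJ, GM, LM
  2-simplices (6): ABF, ABL, ADJ, ADL, BEL, DGJ

so the chain groups are C_0 ≅ Z^9, C_1 ≅ Z^16, C_2 ≅ Z^6.

Boundary ∂_1: C_1 → C_0 sends each edge [p,q] (with p < q) to q − p. For instance
  ∂DL = L − D.
The resulting 9×16 matrix has rank 8, and its Smith normal form has invariant factors (1,1,1,1,1,1,1,1).

Boundary ∂_2: C_2 → C_1 maps a triangle to the signed sum of its edges. For instance
  ∂BEL = EL − BL + BE,
  ∂ABF = BF − AF + AB.
As a 16×6 matrix over Z this has rank 6, with invariant factors (1,1,1,1,1,1).

Computing H_k = (kernel of ∂_k) / (image of ∂_{k+1}):

  H_0: rank C_0 − rank ∂_1 = 9 − 8 = 1, and the invariant factors of ∂_1 are all 1, so H_0 = Z.
  H_1: rank ker ∂_1 − rank ∂_2 = (16 − 8) − 6 = 2, and the invariant factors of ∂_2 are all 1, so H_1 = Z^2.
  H_2: rank ker ∂_2 − rank ∂_3 = (6 − 6) − 0 = 0, and there is no ∂_3, so H_2 = 0.

As a check, the Euler characteristic is 9 − 16 + 6 = -1, which agrees with 1 − 2 + 0 = -1.

H_0 = Z,  H_1 = Z^2,  H_2 = 0.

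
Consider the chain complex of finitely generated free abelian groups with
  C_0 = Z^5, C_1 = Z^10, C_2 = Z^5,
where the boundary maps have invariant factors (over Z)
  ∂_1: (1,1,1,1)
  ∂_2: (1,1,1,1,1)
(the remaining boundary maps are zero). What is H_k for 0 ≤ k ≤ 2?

H_0: b_0 = 5 − 0 − 4 = 1; torsion from ∂_1 factors > 1: none. So H_0 ≅ Z.
H_1: b_1 = 10 − 4 − 5 = 1; torsion from ∂_2 factors > 1: none. So H_1 ≅ Z.
H_2: b_2 = 5 − 5 − 0 = 0; torsion from ∂_3 factors > 1: none. So H_2 ≅ 0.

H_0 ≅ Z,  H_1 ≅ Z,  H_2 = 0.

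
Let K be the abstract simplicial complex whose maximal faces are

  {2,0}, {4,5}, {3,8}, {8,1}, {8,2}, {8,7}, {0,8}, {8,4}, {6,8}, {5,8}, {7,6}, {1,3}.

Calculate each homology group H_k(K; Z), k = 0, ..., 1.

Order the vertices as 0 < 1 < 2 < 3 < 4 < 5 < 6 < 7 < 8. Listing each simplex with vertices in this order, K has dimension 1 with simplices:

  0-simplices (9): [0], [1], [2], [3], [4], [5], [6], [7], [8]
  1-simplices (12): [0,2], [0,8], [1,3], [1,8], [2,8], [3,8], [4,5], [4,8], [5,8], [6,7], [6,8], [7,8]

so the chain groups are C_0 ≅ Z^9, C_1 ≅ Z^12.

∂_1: C_1 → C_0 sends each edge [p,q] (with p < q) to q − p. For instance
  ∂[5,8] = [8] − [5].
The resulting 9×12 matrix has rank 8, and its Smith normal form has invariant factors (1,1,1,1,1,1,1,1).

Now H_k = ker ∂_k / im ∂_{k+1}, so:

  H_0: rank C_0 − rank ∂_1 = 9 − 8 = 1, and the invariant factors of ∂_1 are all 1, so H_0 ≅ Z.
  H_1: rank ker ∂_1 − rank ∂_2 = (12 − 8) − 0 = 4, and there is no ∂_2, so H_1 ≅ Z^4.

As a check, the Euler characteristic is 9 − 12 = -3, which agrees with 1 − 4 = -3.

H_0 ≅ Z,  H_1 ≅ Z^4.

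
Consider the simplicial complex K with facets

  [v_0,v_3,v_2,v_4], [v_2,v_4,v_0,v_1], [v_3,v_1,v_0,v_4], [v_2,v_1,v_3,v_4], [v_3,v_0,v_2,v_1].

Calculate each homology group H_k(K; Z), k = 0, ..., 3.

H_0 ≅ Z,  H_1 = 0,  H_2 = 0,  H_3 ≅ Z.

We work with the vertex ordering v_0 < v_1 < v_2 < v_3 < v_4. The simplices of K, each written with vertices in increasing order, are:

  0-simplices (5): [v_0], [v_1], [v_2], [v_3], [v_4]
  1-simplices (10): [v_0,v_1], [v_0,v_2], [v_0,v_3], [v_0,v_4], [v_1,v_2], [v_1,v_3], [v_1,v_4], [v_2,v_3], [v_2,v_4], [v_3,v_4]
  2-simplices (10): [v_0,v_1,v_2], [v_0,v_1,v_3], [v_0,v_1,v_4], [v_0,v_2,v_3], [v_0,v_2,v_4], [v_0,v_3,v_4], [v_1,v_2,v_3], [v_1,v_2,v_4], [v_1,v_3,v_4], [v_2,v_3,v_4]
  3-simplices (5): [v_0,v_1,v_2,v_3], [v_0,v_1,v_2,v_4], [v_0,v_1,v_3,v_4], [v_0,v_2,v_3,v_4], [v_1,v_2,v_3,v_4]

Hence C_0 ≅ Z^5, C_1 ≅ Z^10, C_2 ≅ Z^10, C_3 ≅ Z^5.

∂_1: C_1 → C_0 is given by ∂[p,q] = [q] − [p].
As a 5×10 matrix over Z this has rank 4, with invariant factors (1,1,1,1).

Boundary ∂_2: C_2 → C_1 sends each 2-simplex [p,q,r] to [q,r] − [p,r] + [p,q]. For instance
  ∂[v_0,v_3,v_4] = [v_3,v_4] − [v_0,v_4] + [v_0,v_3],
  ∂[v_0,v_1,v_3] = [v_1,v_3] − [v_0,v_3] + [v_0,v_1].
This gives a 10×10 integer matrix of rank 6; reducing to Smith normal form yields diagonal entries (1,1,1,1,1,1).

∂_3: C_3 → C_2 sends each 3-simplex σ to the alternating sum Σ_i (−1)^i (σ with its i-th vertex removed). For instance
  ∂[v_0,v_2,v_3,v_4] = [v_2,v_3,v_4] − [v_0,v_3,v_4] + [v_0,v_2,v_4] − [v_0,v_2,v_3],
  ∂[v_0,v_1,v_2,v_3] = [v_1,v_2,v_3] − [v_0,v_2,v_3] + [v_0,v_1,v_3] − [v_0,v_1,v_2].
As a 10×5 matrix over Z this has rank 4, with invariant factors (1,1,1,1).

Computing H_k = (kernel of ∂_k) / (image of ∂_{k+1}):

  H_0: rank C_0 − rank ∂_1 = 5 − 4 = 1, and the invariant factors of ∂_1 are all 1, so H_0 = Z.
  H_1: rank ker ∂_1 − rank ∂_2 = (10 − 4) − 6 = 0, and the invariant factors of ∂_2 are all 1, so H_1 = 0.
  H_2: rank ker ∂_2 − rank ∂_3 = (10 − 6) − 4 = 0, and the invariant factors of ∂_3 are all 1, so H_2 = 0.
  H_3: rank ker ∂_3 − rank ∂_4 = (5 − 4) − 0 = 1, and there is no ∂_4, so H_3 = Z.

(K is a triangulation of the 3-sphere S^3.)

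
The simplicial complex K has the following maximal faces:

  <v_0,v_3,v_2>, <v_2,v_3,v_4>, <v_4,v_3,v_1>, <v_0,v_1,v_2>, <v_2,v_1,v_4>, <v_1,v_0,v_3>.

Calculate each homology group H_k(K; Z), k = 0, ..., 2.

Fix the vertex order v_0 < v_1 < v_2 < v_3 < v_4 and write every simplex with vertices in increasing order. Then dim K = 2 and the simplices of K are:

  0-simplices (5): [v_0], [v_1], [v_2], [v_3], [v_4]
  1-simplices (9): [v_0,v_1], [v_0,v_2], [v_0,v_3], [v_1,v_2], [v_1,v_3], [v_1,v_4], [v_2,v_3], [v_2,v_4], [v_3,v_4]
  2-simplices (6): [v_0,v_1,v_2], [v_0,v_1,v_3], [v_0,v_2,v_3], [v_1,v_2,v_4], [v_1,v_3,v_4], [v_2,v_3,v_4]

Hence C_0 ≅ Z^5, C_1 ≅ Z^9, C_2 ≅ Z^6.

∂_1: C_1 → C_0 maps an edge to its endpoints' difference, ∂[p,q] = q − p. For instance
  ∂[v_1,v_3] = [v_3] − [v_1].
The resulting 5×9 matrix has rank 4, and its Smith normal form has invariant factors (1,1,1,1).

The boundary map ∂_2: C_2 → C_1 sends each 2-simplex [p,q,r] to [q,r] − [p,r] + [p,q]. For instance
  ∂[v_2,v_3,v_4] = [v_3,v_4] − [v_2,v_4] + [v_2,v_3],
  ∂[v_0,v_1,v_3] = [v_1,v_3] − [v_0,v_3] + [v_0,v_1].
This gives a 9×6 integer matrix of rank 5; reducing to Smith normal form yields diagonal entries (1,1,1,1,1).

Reading off H_k = ker ∂_k / im ∂_{k+1}:

  H_0: rank C_0 − rank ∂_1 = 5 − 4 = 1, and the invariant factors of ∂_1 are all 1, so H_0 ≅ Z.
  H_1: rank ker ∂_1 − rank ∂_2 = (9 − 4) − 5 = 0, and the invariant factors of ∂_2 are all 1, so H_1 ≅ 0.
  H_2: rank ker ∂_2 − rank ∂_3 = (6 − 5) − 0 = 1, and there is no ∂_3, so H_2 ≅ Z.

H_0 = Z,  H_1 = 0,  H_2 = Z.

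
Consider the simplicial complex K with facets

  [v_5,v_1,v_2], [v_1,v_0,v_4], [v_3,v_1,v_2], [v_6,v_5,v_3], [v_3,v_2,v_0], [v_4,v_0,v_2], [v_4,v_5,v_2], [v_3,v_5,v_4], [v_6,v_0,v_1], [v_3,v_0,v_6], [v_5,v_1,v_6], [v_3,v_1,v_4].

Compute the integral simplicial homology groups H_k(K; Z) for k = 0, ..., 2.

H_0 = Z,  H_1 = Z/2,  H_2 = 0.

Fix the vertex order v_0 < v_1 < v_2 < v_3 < v_4 < v_5 < v_6 and write every simplex with vertices in increasing order. Then dim K = 2 and the simplices of K are:

  0-simplices (7): [v_0], [v_1], [v_2], [v_3], [v_4], [v_5], [v_6]
  1-simplices (18): (18 of them)
  2-simplices (12): (12 of them)

Hence C_0 ≅ Z^7, C_1 ≅ Z^18, C_2 ≅ Z^12.

∂_1: C_1 → C_0 sends each edge [p,q] (with p < q) to q − p. For instance
  ∂[v_1,v_5] = [v_5] − [v_1].
This gives a 7×18 integer matrix of rank 6; reducing to Smith normal form yields diagonal entries (1,1,1,1,1,1).

∂_2: C_2 → C_1 maps a triangle to the signed sum of its edges. For instance
  ∂[v_2,v_4,v_5] = [v_4,v_5] − [v_2,v_5] + [v_2,v_4],
  ∂[v_0,v_2,v_3] = [v_2,v_3] − [v_0,v_3] + [v_0,v_2].
This gives a 18×12 integer matrix of rank 12; reducing to Smith normal form yields diagonal entries (1,1,1,1,1,1,1,1,1,1,1,2).

Reading off H_k = ker ∂_k / im ∂_{k+1}:

  H_0: rank C_0 − rank ∂_1 = 7 − 6 = 1, and the invariant factors of ∂_1 are all 1, so H_0 ≅ Z.
  H_1: rank ker ∂_1 − rank ∂_2 = (18 − 6) − 12 = 0, and ∂_2 has invariant factor 2 > 1, so H_1 ≅ Z/2.
  H_2: rank ker ∂_2 − rank ∂_3 = (12 − 12) − 0 = 0, and there is no ∂_3, so H_2 ≅ 0.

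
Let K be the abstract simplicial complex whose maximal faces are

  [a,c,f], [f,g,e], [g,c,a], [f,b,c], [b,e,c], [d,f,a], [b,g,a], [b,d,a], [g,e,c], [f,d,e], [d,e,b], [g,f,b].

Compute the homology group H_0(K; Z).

H_0 = Z.

We work with the vertex ordering a < b < c < d < e < f < g. The simplices of K, each written with vertices in increasing order, are:

  0-simplices (7): a, b, c, d, e, f, g
  1-simplices (18): ab, ac, ad, af, ag, bc, bd, be, bf, bg, ce, cf, cg, de, df, ef, eg, fg
  2-simplices (12): abd, abg, acf, acg, adf, bce, bcf, bde, bfg, ceg, def, efg

giving chain groups C_0 ≅ Z^7, C_1 ≅ Z^18, C_2 ≅ Z^12.

∂_1: C_1 → C_0 sends each edge [p,q] (with p < q) to q − p. For instance
  ∂ac = c − a.
This gives a 7×18 integer matrix of rank 6; reducing to Smith normal form yields diagonal entries (1,1,1,1,1,1).

Boundary ∂_2: C_2 → C_1 acts by ∂[p,q,r] = [q,r] − [p,r] + [p,q]. For instance
  ∂abg = bg − ag + ab,
  ∂abd = bd − ad + ab.
This gives a 18×12 integer matrix of rank 12; reducing to Smith normal form yields diagonal entries (1,1,1,1,1,1,1,1,1,1,1,2).

Reading off H_k = ker ∂_k / im ∂_{k+1}:

  H_0: rank C_0 − rank ∂_1 = 7 − 6 = 1, and the invariant factors of ∂_1 are all 1, so H_0 ≅ Z.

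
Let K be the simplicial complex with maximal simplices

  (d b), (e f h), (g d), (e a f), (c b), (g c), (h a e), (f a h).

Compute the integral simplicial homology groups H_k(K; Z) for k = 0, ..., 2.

H_0 ≅ Z^2,  H_1 ≅ Z,  H_2 ≅ Z.

Order the vertices as a < b < c < d < e < f < g < h. Listing each simplex with vertices in this order, K has dimension 2 with simplices:

  0-simplices (8): a, b, c, d, e, f, g, h
  1-simplices (10): ae, af, ah, bc, bd, cg, dg, ef, eh, fh
  2-simplices (4): aef, aeh, afh, efh

so the chain groups are C_0 ≅ Z^8, C_1 ≅ Z^10, C_2 ≅ Z^4.

Boundary ∂_1: C_1 → C_0 maps an edge to its endpoints' difference, ∂[p,q] = q − p. For instance
  ∂eh = h − e.
As a 8×10 matrix over Z this has rank 6, with invariant factors (1,1,1,1,1,1).

∂_2: C_2 → C_1 sends each 2-simplex [p,q,r] to [q,r] − [p,r] + [p,q]. For instance
  ∂efh = fh − eh + ef,
  ∂afh = fh − ah + af.
As a 10×4 matrix over Z this has rank 3, with invariant factors (1,1,1).

From H_k ≅ ker(∂_k) / im(∂_{k+1}) we obtain:

  H_0: rank C_0 − rank ∂_1 = 8 − 6 = 2, and the invariant factors of ∂_1 are all 1, so H_0 = Z^2.
  H_1: rank ker ∂_1 − rank ∂_2 = (10 − 6) − 3 = 1, and the invariant factors of ∂_2 are all 1, so H_1 = Z.
  H_2: rank ker ∂_2 − rank ∂_3 = (4 − 3) − 0 = 1, and there is no ∂_3, so H_2 = Z.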